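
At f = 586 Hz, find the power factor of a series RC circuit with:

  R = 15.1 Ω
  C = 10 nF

Step 1 — Angular frequency: ω = 2π·f = 2π·586 = 3682 rad/s.
Step 2 — Component impedances:
  R: Z = R = 15.1 Ω
  C: Z = 1/(jωC) = -j/(ω·C) = 0 - j2.716e+04 Ω
Step 3 — Series combination: Z_total = R + C = 15.1 - j2.716e+04 Ω = 2.716e+04∠-90.0° Ω.
Step 4 — Power factor: PF = cos(φ) = Re(Z)/|Z| = 15.1/2.716e+04 = 0.000556.
Step 5 — Type: Im(Z) = -2.716e+04 ⇒ leading (phase φ = -90.0°).

PF = 0.000556 (leading, φ = -90.0°)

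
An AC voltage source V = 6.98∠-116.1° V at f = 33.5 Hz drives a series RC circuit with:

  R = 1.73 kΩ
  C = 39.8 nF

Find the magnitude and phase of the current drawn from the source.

Step 1 — Angular frequency: ω = 2π·f = 2π·33.5 = 210.5 rad/s.
Step 2 — Component impedances:
  R: Z = R = 1730 Ω
  C: Z = 1/(jωC) = -j/(ω·C) = 0 - j1.194e+05 Ω
Step 3 — Series combination: Z_total = R + C = 1730 - j1.194e+05 Ω = 1.194e+05∠-89.2° Ω.
Step 4 — Source phasor: V = 6.98∠-116.1° V = -3.071 - j6.268 V.
Step 5 — Ohm's law: I = V / Z_total = (-3.071 - j6.268) / (1730 - j1.194e+05) = 5.213e-05 - j2.648e-05 A.
Step 6 — Convert to polar: |I| = 5.847e-05 A, ∠I = -26.9°.

I = 5.847e-05∠-26.9° A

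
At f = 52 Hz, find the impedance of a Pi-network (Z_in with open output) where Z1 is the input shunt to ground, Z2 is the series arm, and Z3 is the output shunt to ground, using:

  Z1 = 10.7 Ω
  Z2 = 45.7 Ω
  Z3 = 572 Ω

Step 1 — Angular frequency: ω = 2π·f = 2π·52 = 326.7 rad/s.
Step 2 — Component impedances:
  Z1: Z = R = 10.7 Ω
  Z2: Z = R = 45.7 Ω
  Z3: Z = R = 572 Ω
Step 3 — With open output, the series arm Z2 and the output shunt Z3 appear in series to ground: Z2 + Z3 = 617.7 Ω.
Step 4 — Parallel with input shunt Z1: Z_in = Z1 || (Z2 + Z3) = 10.52 Ω = 10.52∠0.0° Ω.

Z = 10.52 Ω = 10.52∠0.0° Ω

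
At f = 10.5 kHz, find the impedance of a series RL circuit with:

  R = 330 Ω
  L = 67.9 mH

Step 1 — Angular frequency: ω = 2π·f = 2π·1.05e+04 = 6.597e+04 rad/s.
Step 2 — Component impedances:
  R: Z = R = 330 Ω
  L: Z = jωL = j·6.597e+04·0.0679 = 0 + j4480 Ω
Step 3 — Series combination: Z_total = R + L = 330 + j4480 Ω = 4492∠85.8° Ω.

Z = 330 + j4480 Ω = 4492∠85.8° Ω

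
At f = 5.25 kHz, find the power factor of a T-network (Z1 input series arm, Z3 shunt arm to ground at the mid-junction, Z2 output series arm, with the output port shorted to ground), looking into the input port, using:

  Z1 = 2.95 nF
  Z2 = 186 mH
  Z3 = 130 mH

Step 1 — Angular frequency: ω = 2π·f = 2π·5250 = 3.299e+04 rad/s.
Step 2 — Component impedances:
  Z1: Z = 1/(jωC) = -j/(ω·C) = 0 - j1.028e+04 Ω
  Z2: Z = jωL = j·3.299e+04·0.186 = 0 + j6136 Ω
  Z3: Z = jωL = j·3.299e+04·0.13 = 0 + j4288 Ω
Step 3 — With the output port shorted to ground, the output series arm Z2 runs from the junction to ground; the shunt arm Z3 also runs from the junction to ground. They appear in parallel: Z3 || Z2 = 0 + j2524 Ω.
Step 4 — Series with input arm Z1: Z_in = Z1 + (Z3 || Z2) = 0 - j7752 Ω = 7752∠-90.0° Ω.
Step 5 — Power factor: PF = cos(φ) = Re(Z)/|Z| = 0/7752 = 0.
Step 6 — Type: Im(Z) = -7752 ⇒ leading (phase φ = -90.0°).

PF = 0 (leading, φ = -90.0°)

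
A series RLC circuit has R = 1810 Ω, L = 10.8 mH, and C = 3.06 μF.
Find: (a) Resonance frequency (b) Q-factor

Step 1 — Resonance condition Im(Z)=0 gives ω₀ = 1/√(LC).
Step 2 — ω₀ = 1/√(0.0108·3.06e-06) = 5501 rad/s.
Step 3 — f₀ = ω₀/(2π) = 875.5 Hz.
Step 4 — Series Q: Q = ω₀L/R = 5501·0.0108/1810 = 0.03282.

(a) f₀ = 875.5 Hz  (b) Q = 0.03282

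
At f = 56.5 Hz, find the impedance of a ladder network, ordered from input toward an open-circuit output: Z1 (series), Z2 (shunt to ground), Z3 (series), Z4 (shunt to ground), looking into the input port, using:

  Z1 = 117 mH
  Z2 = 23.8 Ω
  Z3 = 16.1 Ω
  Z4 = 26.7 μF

Step 1 — Angular frequency: ω = 2π·f = 2π·56.5 = 355 rad/s.
Step 2 — Component impedances:
  Z1: Z = jωL = j·355·0.117 = 0 + j41.53 Ω
  Z2: Z = R = 23.8 Ω
  Z3: Z = R = 16.1 Ω
  Z4: Z = 1/(jωC) = -j/(ω·C) = 0 - j105.5 Ω
Step 3 — Ladder network (open output): work backward from the far end, alternating series and parallel combinations. Z_in = 22.02 + j36.84 Ω = 42.92∠59.1° Ω.

Z = 22.02 + j36.84 Ω = 42.92∠59.1° Ω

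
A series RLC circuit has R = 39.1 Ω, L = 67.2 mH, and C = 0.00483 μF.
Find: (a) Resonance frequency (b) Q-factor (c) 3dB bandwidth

Step 1 — Resonance condition Im(Z)=0 gives ω₀ = 1/√(LC).
Step 2 — ω₀ = 1/√(0.0672·4.83e-09) = 5.551e+04 rad/s.
Step 3 — f₀ = ω₀/(2π) = 8834 Hz.
Step 4 — Series Q: Q = ω₀L/R = 5.551e+04·0.0672/39.1 = 95.4.
Step 5 — 3dB bandwidth: Δω = ω₀/Q = 581.8 rad/s; BW = Δω/(2π) = 92.6 Hz.

(a) f₀ = 8834 Hz  (b) Q = 95.4  (c) BW = 92.6 Hz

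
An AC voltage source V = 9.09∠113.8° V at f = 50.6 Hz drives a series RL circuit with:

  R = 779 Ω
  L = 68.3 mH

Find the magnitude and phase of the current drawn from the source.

Step 1 — Angular frequency: ω = 2π·f = 2π·50.6 = 317.9 rad/s.
Step 2 — Component impedances:
  R: Z = R = 779 Ω
  L: Z = jωL = j·317.9·0.0683 = 0 + j21.71 Ω
Step 3 — Series combination: Z_total = R + L = 779 + j21.71 Ω = 779.3∠1.6° Ω.
Step 4 — Source phasor: V = 9.09∠113.8° V = -3.668 + j8.317 V.
Step 5 — Ohm's law: I = V / Z_total = (-3.668 + j8.317) / (779 + j21.71) = -0.004408 + j0.0108 A.
Step 6 — Convert to polar: |I| = 0.01166 A, ∠I = 112.2°.

I = 0.01166∠112.2° A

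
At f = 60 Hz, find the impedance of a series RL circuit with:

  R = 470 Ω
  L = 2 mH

Step 1 — Angular frequency: ω = 2π·f = 2π·60 = 377 rad/s.
Step 2 — Component impedances:
  R: Z = R = 470 Ω
  L: Z = jωL = j·377·0.002 = 0 + j0.754 Ω
Step 3 — Series combination: Z_total = R + L = 470 + j0.754 Ω = 470∠0.1° Ω.

Z = 470 + j0.754 Ω = 470∠0.1° Ω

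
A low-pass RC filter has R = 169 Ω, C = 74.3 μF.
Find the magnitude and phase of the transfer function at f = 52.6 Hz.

Step 1 — Angular frequency: ω = 2π·52.6 = 330.5 rad/s.
Step 2 — Transfer function: H(jω) = 1/(1 + jωRC).
Step 3 — Denominator: 1 + jωRC = 1 + j·330.5·169·7.43e-05 = 1 + j4.15.
Step 4 — H = 0.05488 - j0.2277.
Step 5 — Magnitude: |H| = 0.2343 (-12.6 dB); phase: φ = -76.5°.

|H| = 0.2343 (-12.6 dB), φ = -76.5°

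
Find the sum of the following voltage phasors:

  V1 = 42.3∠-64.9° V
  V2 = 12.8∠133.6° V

Step 1 — Convert each phasor to rectangular form:
  V1 = 42.3·(cos(-64.9°) + j·sin(-64.9°)) = 17.94 - j38.31 V
  V2 = 12.8·(cos(133.6°) + j·sin(133.6°)) = -8.827 + j9.269 V
Step 2 — Sum components: V_total = 9.117 - j29.04 V.
Step 3 — Convert to polar: |V_total| = 30.43 V, ∠V_total = -72.6°.

V_total = 30.43∠-72.6° V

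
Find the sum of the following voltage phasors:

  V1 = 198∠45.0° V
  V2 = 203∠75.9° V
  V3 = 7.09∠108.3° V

Step 1 — Convert each phasor to rectangular form:
  V1 = 198·(cos(45.0°) + j·sin(45.0°)) = 140 + j140 V
  V2 = 203·(cos(75.9°) + j·sin(75.9°)) = 49.45 + j196.9 V
  V3 = 7.09·(cos(108.3°) + j·sin(108.3°)) = -2.226 + j6.731 V
Step 2 — Sum components: V_total = 187.2 + j343.6 V.
Step 3 — Convert to polar: |V_total| = 391.3 V, ∠V_total = 61.4°.

V_total = 391.3∠61.4° V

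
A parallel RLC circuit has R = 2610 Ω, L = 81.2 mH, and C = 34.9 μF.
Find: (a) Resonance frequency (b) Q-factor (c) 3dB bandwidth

Step 1 — Resonance: ω₀ = 1/√(LC) = 1/√(0.0812·3.49e-05) = 594 rad/s.
Step 2 — f₀ = ω₀/(2π) = 94.54 Hz.
Step 3 — Parallel Q: Q = R/(ω₀L) = 2610/(594·0.0812) = 54.11.
Step 4 — Bandwidth: Δω = ω₀/Q = 10.98 rad/s; BW = Δω/(2π) = 1.747 Hz.

(a) f₀ = 94.54 Hz  (b) Q = 54.11  (c) BW = 1.747 Hz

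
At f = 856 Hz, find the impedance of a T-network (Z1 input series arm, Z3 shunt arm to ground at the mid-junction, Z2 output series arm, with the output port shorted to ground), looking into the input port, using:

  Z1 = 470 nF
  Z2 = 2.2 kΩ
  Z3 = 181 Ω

Step 1 — Angular frequency: ω = 2π·f = 2π·856 = 5378 rad/s.
Step 2 — Component impedances:
  Z1: Z = 1/(jωC) = -j/(ω·C) = 0 - j395.6 Ω
  Z2: Z = R = 2200 Ω
  Z3: Z = R = 181 Ω
Step 3 — With the output port shorted to ground, the output series arm Z2 runs from the junction to ground; the shunt arm Z3 also runs from the junction to ground. They appear in parallel: Z3 || Z2 = 167.2 Ω.
Step 4 — Series with input arm Z1: Z_in = Z1 + (Z3 || Z2) = 167.2 - j395.6 Ω = 429.5∠-67.1° Ω.

Z = 167.2 - j395.6 Ω = 429.5∠-67.1° Ω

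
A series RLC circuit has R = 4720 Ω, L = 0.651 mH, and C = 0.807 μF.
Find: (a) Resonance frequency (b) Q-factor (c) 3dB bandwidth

Step 1 — Resonance: ω₀ = 1/√(LC) = 1/√(0.000651·8.07e-07) = 4.363e+04 rad/s.
Step 2 — f₀ = ω₀/(2π) = 6944 Hz.
Step 3 — Series Q: Q = ω₀L/R = 4.363e+04·0.000651/4720 = 0.006017.
Step 4 — Bandwidth: Δω = ω₀/Q = 7.25e+06 rad/s; BW = Δω/(2π) = 1.154e+06 Hz.

(a) f₀ = 6944 Hz  (b) Q = 0.006017  (c) BW = 1.154e+06 Hz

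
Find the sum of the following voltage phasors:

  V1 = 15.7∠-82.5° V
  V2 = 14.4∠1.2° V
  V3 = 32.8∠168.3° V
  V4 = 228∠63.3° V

Step 1 — Convert each phasor to rectangular form:
  V1 = 15.7·(cos(-82.5°) + j·sin(-82.5°)) = 2.049 - j15.57 V
  V2 = 14.4·(cos(1.2°) + j·sin(1.2°)) = 14.4 + j0.3016 V
  V3 = 32.8·(cos(168.3°) + j·sin(168.3°)) = -32.12 + j6.651 V
  V4 = 228·(cos(63.3°) + j·sin(63.3°)) = 102.4 + j203.7 V
Step 2 — Sum components: V_total = 86.77 + j195.1 V.
Step 3 — Convert to polar: |V_total| = 213.5 V, ∠V_total = 66.0°.

V_total = 213.5∠66.0° V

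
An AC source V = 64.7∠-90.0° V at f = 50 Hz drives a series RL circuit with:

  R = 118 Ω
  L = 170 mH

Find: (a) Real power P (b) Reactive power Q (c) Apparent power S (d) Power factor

Step 1 — Angular frequency: ω = 2π·f = 2π·50 = 314.2 rad/s.
Step 2 — Component impedances:
  R: Z = R = 118 Ω
  L: Z = jωL = j·314.2·0.17 = 0 + j53.41 Ω
Step 3 — Series combination: Z_total = R + L = 118 + j53.41 Ω = 129.5∠24.4° Ω.
Step 4 — Source phasor: V = 64.7∠-90.0° V = 0 - j64.7 V.
Step 5 — Current: I = V / Z = -0.206 - j0.4551 A = 0.4995∠-114.4° A.
Step 6 — Complex power: S = V·I* = 29.44 + j13.33 VA.
Step 7 — Real power: P = Re(S) = 29.44 W.
Step 8 — Reactive power: Q = Im(S) = 13.33 VAR.
Step 9 — Apparent power: |S| = 32.32 VA.
Step 10 — Power factor: PF = P/|S| = 0.911 (lagging).

(a) P = 29.44 W  (b) Q = 13.33 VAR  (c) S = 32.32 VA  (d) PF = 0.911 (lagging)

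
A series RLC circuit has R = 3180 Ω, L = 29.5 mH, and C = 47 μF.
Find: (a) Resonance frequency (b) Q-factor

Step 1 — Resonance condition Im(Z)=0 gives ω₀ = 1/√(LC).
Step 2 — ω₀ = 1/√(0.0295·4.7e-05) = 849.3 rad/s.
Step 3 — f₀ = ω₀/(2π) = 135.2 Hz.
Step 4 — Series Q: Q = ω₀L/R = 849.3·0.0295/3180 = 0.007878.

(a) f₀ = 135.2 Hz  (b) Q = 0.007878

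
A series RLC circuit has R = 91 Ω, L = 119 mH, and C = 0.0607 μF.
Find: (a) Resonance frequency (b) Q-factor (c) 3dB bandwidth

Step 1 — Resonance condition Im(Z)=0 gives ω₀ = 1/√(LC).
Step 2 — ω₀ = 1/√(0.119·6.07e-08) = 1.177e+04 rad/s.
Step 3 — f₀ = ω₀/(2π) = 1873 Hz.
Step 4 — Series Q: Q = ω₀L/R = 1.177e+04·0.119/91 = 15.39.
Step 5 — 3dB bandwidth: Δω = ω₀/Q = 764.7 rad/s; BW = Δω/(2π) = 121.7 Hz.

(a) f₀ = 1873 Hz  (b) Q = 15.39  (c) BW = 121.7 Hz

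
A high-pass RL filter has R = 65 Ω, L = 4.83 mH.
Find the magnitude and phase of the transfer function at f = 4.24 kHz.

Step 1 — Angular frequency: ω = 2π·4240 = 2.664e+04 rad/s.
Step 2 — Transfer function: H(jω) = jωL/(R + jωL).
Step 3 — Numerator jωL = j·128.7; denominator R + jωL = 65 + j128.7.
Step 4 — H = 0.7967 + j0.4025.
Step 5 — Magnitude: |H| = 0.8926 (-1.0 dB); phase: φ = 26.8°.

|H| = 0.8926 (-1.0 dB), φ = 26.8°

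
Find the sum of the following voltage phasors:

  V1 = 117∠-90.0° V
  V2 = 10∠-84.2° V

Step 1 — Convert each phasor to rectangular form:
  V1 = 117·(cos(-90.0°) + j·sin(-90.0°)) = 0 - j117 V
  V2 = 10·(cos(-84.2°) + j·sin(-84.2°)) = 1.011 - j9.949 V
Step 2 — Sum components: V_total = 1.011 - j126.9 V.
Step 3 — Convert to polar: |V_total| = 127 V, ∠V_total = -89.5°.

V_total = 127∠-89.5° V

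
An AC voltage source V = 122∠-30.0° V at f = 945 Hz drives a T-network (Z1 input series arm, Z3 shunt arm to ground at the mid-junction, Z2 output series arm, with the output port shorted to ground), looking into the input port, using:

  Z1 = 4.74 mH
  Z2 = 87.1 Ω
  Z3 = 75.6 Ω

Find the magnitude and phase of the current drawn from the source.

Step 1 — Angular frequency: ω = 2π·f = 2π·945 = 5938 rad/s.
Step 2 — Component impedances:
  Z1: Z = jωL = j·5938·0.00474 = 0 + j28.14 Ω
  Z2: Z = R = 87.1 Ω
  Z3: Z = R = 75.6 Ω
Step 3 — With the output port shorted to ground, the output series arm Z2 runs from the junction to ground; the shunt arm Z3 also runs from the junction to ground. They appear in parallel: Z3 || Z2 = 40.47 Ω.
Step 4 — Series with input arm Z1: Z_in = Z1 + (Z3 || Z2) = 40.47 + j28.14 Ω = 49.3∠34.8° Ω.
Step 5 — Source phasor: V = 122∠-30.0° V = 105.7 - j61 V.
Step 6 — Ohm's law: I = V / Z_total = (105.7 - j61) / (40.47 + j28.14) = 1.053 - j2.24 A.
Step 7 — Convert to polar: |I| = 2.475 A, ∠I = -64.8°.

I = 2.475∠-64.8° A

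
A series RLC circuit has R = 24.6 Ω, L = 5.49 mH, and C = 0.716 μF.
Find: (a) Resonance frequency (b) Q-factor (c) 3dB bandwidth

Step 1 — Resonance: ω₀ = 1/√(LC) = 1/√(0.00549·7.16e-07) = 1.595e+04 rad/s.
Step 2 — f₀ = ω₀/(2π) = 2539 Hz.
Step 3 — Series Q: Q = ω₀L/R = 1.595e+04·0.00549/24.6 = 3.56.
Step 4 — Bandwidth: Δω = ω₀/Q = 4481 rad/s; BW = Δω/(2π) = 713.2 Hz.

(a) f₀ = 2539 Hz  (b) Q = 3.56  (c) BW = 713.2 Hz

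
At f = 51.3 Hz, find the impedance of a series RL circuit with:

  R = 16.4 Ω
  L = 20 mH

Step 1 — Angular frequency: ω = 2π·f = 2π·51.3 = 322.3 rad/s.
Step 2 — Component impedances:
  R: Z = R = 16.4 Ω
  L: Z = jωL = j·322.3·0.02 = 0 + j6.447 Ω
Step 3 — Series combination: Z_total = R + L = 16.4 + j6.447 Ω = 17.62∠21.5° Ω.

Z = 16.4 + j6.447 Ω = 17.62∠21.5° Ω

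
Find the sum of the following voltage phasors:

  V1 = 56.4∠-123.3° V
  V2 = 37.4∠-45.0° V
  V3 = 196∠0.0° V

Step 1 — Convert each phasor to rectangular form:
  V1 = 56.4·(cos(-123.3°) + j·sin(-123.3°)) = -30.96 - j47.14 V
  V2 = 37.4·(cos(-45.0°) + j·sin(-45.0°)) = 26.45 - j26.45 V
  V3 = 196·(cos(0.0°) + j·sin(0.0°)) = 196 V
Step 2 — Sum components: V_total = 191.5 - j73.59 V.
Step 3 — Convert to polar: |V_total| = 205.1 V, ∠V_total = -21.0°.

V_total = 205.1∠-21.0° V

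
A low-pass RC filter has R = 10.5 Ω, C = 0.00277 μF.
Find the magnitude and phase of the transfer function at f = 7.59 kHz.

Step 1 — Angular frequency: ω = 2π·7590 = 4.769e+04 rad/s.
Step 2 — Transfer function: H(jω) = 1/(1 + jωRC).
Step 3 — Denominator: 1 + jωRC = 1 + j·4.769e+04·10.5·2.77e-09 = 1 + j0.001387.
Step 4 — H = 1 - j0.001387.
Step 5 — Magnitude: |H| = 1 (-0.0 dB); phase: φ = -0.1°.

|H| = 1 (-0.0 dB), φ = -0.1°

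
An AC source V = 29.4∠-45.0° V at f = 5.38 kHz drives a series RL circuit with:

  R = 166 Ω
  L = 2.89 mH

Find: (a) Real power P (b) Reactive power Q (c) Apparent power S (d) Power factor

Step 1 — Angular frequency: ω = 2π·f = 2π·5380 = 3.38e+04 rad/s.
Step 2 — Component impedances:
  R: Z = R = 166 Ω
  L: Z = jωL = j·3.38e+04·0.00289 = 0 + j97.69 Ω
Step 3 — Series combination: Z_total = R + L = 166 + j97.69 Ω = 192.6∠30.5° Ω.
Step 4 — Source phasor: V = 29.4∠-45.0° V = 20.79 - j20.79 V.
Step 5 — Current: I = V / Z = 0.03828 - j0.1478 A = 0.1526∠-75.5° A.
Step 6 — Complex power: S = V·I* = 3.868 + j2.276 VA.
Step 7 — Real power: P = Re(S) = 3.868 W.
Step 8 — Reactive power: Q = Im(S) = 2.276 VAR.
Step 9 — Apparent power: |S| = 4.488 VA.
Step 10 — Power factor: PF = P/|S| = 0.8618 (lagging).

(a) P = 3.868 W  (b) Q = 2.276 VAR  (c) S = 4.488 VA  (d) PF = 0.8618 (lagging)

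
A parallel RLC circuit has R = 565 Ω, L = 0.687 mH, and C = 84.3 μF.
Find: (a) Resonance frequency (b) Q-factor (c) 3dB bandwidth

Step 1 — Resonance: ω₀ = 1/√(LC) = 1/√(0.000687·8.43e-05) = 4155 rad/s.
Step 2 — f₀ = ω₀/(2π) = 661.3 Hz.
Step 3 — Parallel Q: Q = R/(ω₀L) = 565/(4155·0.000687) = 197.9.
Step 4 — Bandwidth: Δω = ω₀/Q = 21 rad/s; BW = Δω/(2π) = 3.342 Hz.

(a) f₀ = 661.3 Hz  (b) Q = 197.9  (c) BW = 3.342 Hz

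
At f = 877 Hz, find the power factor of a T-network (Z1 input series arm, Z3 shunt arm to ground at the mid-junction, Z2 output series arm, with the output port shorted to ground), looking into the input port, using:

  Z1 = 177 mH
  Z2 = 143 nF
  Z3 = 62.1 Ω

Step 1 — Angular frequency: ω = 2π·f = 2π·877 = 5510 rad/s.
Step 2 — Component impedances:
  Z1: Z = jωL = j·5510·0.177 = 0 + j975.3 Ω
  Z2: Z = 1/(jωC) = -j/(ω·C) = 0 - j1269 Ω
  Z3: Z = R = 62.1 Ω
Step 3 — With the output port shorted to ground, the output series arm Z2 runs from the junction to ground; the shunt arm Z3 also runs from the junction to ground. They appear in parallel: Z3 || Z2 = 61.95 - j3.032 Ω.
Step 4 — Series with input arm Z1: Z_in = Z1 + (Z3 || Z2) = 61.95 + j972.3 Ω = 974.3∠86.4° Ω.
Step 5 — Power factor: PF = cos(φ) = Re(Z)/|Z| = 61.952/974.27 = 0.06359.
Step 6 — Type: Im(Z) = 972.3 ⇒ lagging (phase φ = 86.4°).

PF = 0.06359 (lagging, φ = 86.4°)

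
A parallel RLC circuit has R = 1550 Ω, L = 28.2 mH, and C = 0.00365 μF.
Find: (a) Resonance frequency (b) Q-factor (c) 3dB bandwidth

Step 1 — Resonance: ω₀ = 1/√(LC) = 1/√(0.0282·3.65e-09) = 9.857e+04 rad/s.
Step 2 — f₀ = ω₀/(2π) = 1.569e+04 Hz.
Step 3 — Parallel Q: Q = R/(ω₀L) = 1550/(9.857e+04·0.0282) = 0.5576.
Step 4 — Bandwidth: Δω = ω₀/Q = 1.768e+05 rad/s; BW = Δω/(2π) = 2.813e+04 Hz.

(a) f₀ = 1.569e+04 Hz  (b) Q = 0.5576  (c) BW = 2.813e+04 Hz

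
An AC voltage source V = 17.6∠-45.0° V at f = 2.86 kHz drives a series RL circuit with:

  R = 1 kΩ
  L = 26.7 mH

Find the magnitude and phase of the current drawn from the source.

Step 1 — Angular frequency: ω = 2π·f = 2π·2860 = 1.797e+04 rad/s.
Step 2 — Component impedances:
  R: Z = R = 1000 Ω
  L: Z = jωL = j·1.797e+04·0.0267 = 0 + j479.8 Ω
Step 3 — Series combination: Z_total = R + L = 1000 + j479.8 Ω = 1109∠25.6° Ω.
Step 4 — Source phasor: V = 17.6∠-45.0° V = 12.45 - j12.45 V.
Step 5 — Ohm's law: I = V / Z_total = (12.45 - j12.45) / (1000 + j479.8) = 0.005263 - j0.01497 A.
Step 6 — Convert to polar: |I| = 0.01587 A, ∠I = -70.6°.

I = 0.01587∠-70.6° A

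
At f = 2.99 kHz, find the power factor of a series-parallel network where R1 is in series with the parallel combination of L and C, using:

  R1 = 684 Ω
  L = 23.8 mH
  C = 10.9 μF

Step 1 — Angular frequency: ω = 2π·f = 2π·2990 = 1.879e+04 rad/s.
Step 2 — Component impedances:
  R1: Z = R = 684 Ω
  L: Z = jωL = j·1.879e+04·0.0238 = 0 + j447.1 Ω
  C: Z = 1/(jωC) = -j/(ω·C) = 0 - j4.883 Ω
Step 3 — Parallel branch: L || C = 1/(1/L + 1/C) = 0 - j4.937 Ω.
Step 4 — Series with R1: Z_total = R1 + (L || C) = 684 - j4.937 Ω = 684∠-0.4° Ω.
Step 5 — Power factor: PF = cos(φ) = Re(Z)/|Z| = 684/684 = 1.
Step 6 — Type: Im(Z) = -4.937 ⇒ leading (phase φ = -0.4°).

PF = 1 (leading, φ = -0.4°)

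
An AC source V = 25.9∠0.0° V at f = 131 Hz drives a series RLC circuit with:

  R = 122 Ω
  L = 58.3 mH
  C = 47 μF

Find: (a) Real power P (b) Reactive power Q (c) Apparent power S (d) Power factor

Step 1 — Angular frequency: ω = 2π·f = 2π·131 = 823.1 rad/s.
Step 2 — Component impedances:
  R: Z = R = 122 Ω
  L: Z = jωL = j·823.1·0.0583 = 0 + j47.99 Ω
  C: Z = 1/(jωC) = -j/(ω·C) = 0 - j25.85 Ω
Step 3 — Series combination: Z_total = R + L + C = 122 + j22.14 Ω = 124∠10.3° Ω.
Step 4 — Source phasor: V = 25.9∠0.0° V = 25.9 V.
Step 5 — Current: I = V / Z = 0.2055 - j0.03729 A = 0.2089∠-10.3° A.
Step 6 — Complex power: S = V·I* = 5.323 + j0.9659 VA.
Step 7 — Real power: P = Re(S) = 5.323 W.
Step 8 — Reactive power: Q = Im(S) = 0.9659 VAR.
Step 9 — Apparent power: |S| = 5.41 VA.
Step 10 — Power factor: PF = P/|S| = 0.9839 (lagging).

(a) P = 5.323 W  (b) Q = 0.9659 VAR  (c) S = 5.41 VA  (d) PF = 0.9839 (lagging)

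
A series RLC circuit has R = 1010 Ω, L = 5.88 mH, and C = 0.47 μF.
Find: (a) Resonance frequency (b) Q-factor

Step 1 — Resonance condition Im(Z)=0 gives ω₀ = 1/√(LC).
Step 2 — ω₀ = 1/√(0.00588·4.7e-07) = 1.902e+04 rad/s.
Step 3 — f₀ = ω₀/(2π) = 3027 Hz.
Step 4 — Series Q: Q = ω₀L/R = 1.902e+04·0.00588/1010 = 0.1107.

(a) f₀ = 3027 Hz  (b) Q = 0.1107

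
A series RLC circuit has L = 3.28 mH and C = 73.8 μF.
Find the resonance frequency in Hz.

Step 1 — Resonance condition Im(Z)=0 gives ω₀ = 1/√(LC).
Step 2 — ω₀ = 1/√(0.00328·7.38e-05) = 2033 rad/s.
Step 3 — f₀ = ω₀/(2π) = 323.5 Hz.

f₀ = 323.5 Hz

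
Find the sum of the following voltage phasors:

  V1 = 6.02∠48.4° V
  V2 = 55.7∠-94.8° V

Step 1 — Convert each phasor to rectangular form:
  V1 = 6.02·(cos(48.4°) + j·sin(48.4°)) = 3.997 + j4.502 V
  V2 = 55.7·(cos(-94.8°) + j·sin(-94.8°)) = -4.661 - j55.5 V
Step 2 — Sum components: V_total = -0.664 - j51 V.
Step 3 — Convert to polar: |V_total| = 51.01 V, ∠V_total = -90.7°.

V_total = 51.01∠-90.7° V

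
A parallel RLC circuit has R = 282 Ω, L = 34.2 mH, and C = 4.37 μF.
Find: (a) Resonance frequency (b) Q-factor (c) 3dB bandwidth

Step 1 — Resonance: ω₀ = 1/√(LC) = 1/√(0.0342·4.37e-06) = 2587 rad/s.
Step 2 — f₀ = ω₀/(2π) = 411.7 Hz.
Step 3 — Parallel Q: Q = R/(ω₀L) = 282/(2587·0.0342) = 3.188.
Step 4 — Bandwidth: Δω = ω₀/Q = 811.5 rad/s; BW = Δω/(2π) = 129.1 Hz.

(a) f₀ = 411.7 Hz  (b) Q = 3.188  (c) BW = 129.1 Hz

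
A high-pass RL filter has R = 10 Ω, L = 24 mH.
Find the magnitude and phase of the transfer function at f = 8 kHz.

Step 1 — Angular frequency: ω = 2π·8000 = 5.027e+04 rad/s.
Step 2 — Transfer function: H(jω) = jωL/(R + jωL).
Step 3 — Numerator jωL = j·1206; denominator R + jωL = 10 + j1206.
Step 4 — H = 0.9999 + j0.008289.
Step 5 — Magnitude: |H| = 1 (-0.0 dB); phase: φ = 0.5°.

|H| = 1 (-0.0 dB), φ = 0.5°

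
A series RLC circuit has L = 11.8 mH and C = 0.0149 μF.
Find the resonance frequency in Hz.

Step 1 — Resonance condition Im(Z)=0 gives ω₀ = 1/√(LC).
Step 2 — ω₀ = 1/√(0.0118·1.49e-08) = 7.542e+04 rad/s.
Step 3 — f₀ = ω₀/(2π) = 1.2e+04 Hz.

f₀ = 1.2e+04 Hz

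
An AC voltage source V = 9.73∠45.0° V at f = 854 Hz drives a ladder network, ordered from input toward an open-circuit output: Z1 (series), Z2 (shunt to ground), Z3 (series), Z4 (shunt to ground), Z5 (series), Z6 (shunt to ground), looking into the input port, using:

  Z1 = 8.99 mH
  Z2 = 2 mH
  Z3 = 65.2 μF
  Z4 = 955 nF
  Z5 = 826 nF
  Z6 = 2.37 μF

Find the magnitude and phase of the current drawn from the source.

Step 1 — Angular frequency: ω = 2π·f = 2π·854 = 5366 rad/s.
Step 2 — Component impedances:
  Z1: Z = jωL = j·5366·0.00899 = 0 + j48.24 Ω
  Z2: Z = jωL = j·5366·0.002 = 0 + j10.73 Ω
  Z3: Z = 1/(jωC) = -j/(ω·C) = 0 - j2.858 Ω
  Z4: Z = 1/(jωC) = -j/(ω·C) = 0 - j195.1 Ω
  Z5: Z = 1/(jωC) = -j/(ω·C) = 0 - j225.6 Ω
  Z6: Z = 1/(jωC) = -j/(ω·C) = 0 - j78.63 Ω
Step 3 — Ladder network (open output): work backward from the far end, alternating series and parallel combinations. Z_in = 0 + j60.01 Ω = 60.01∠90.0° Ω.
Step 4 — Source phasor: V = 9.73∠45.0° V = 6.88 + j6.88 V.
Step 5 — Ohm's law: I = V / Z_total = (6.88 + j6.88) / (0 + j60.01) = 0.1147 - j0.1147 A.
Step 6 — Convert to polar: |I| = 0.1621 A, ∠I = -45.0°.

I = 0.1621∠-45.0° A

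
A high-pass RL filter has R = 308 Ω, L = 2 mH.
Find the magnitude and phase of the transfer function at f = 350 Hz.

Step 1 — Angular frequency: ω = 2π·350 = 2199 rad/s.
Step 2 — Transfer function: H(jω) = jωL/(R + jωL).
Step 3 — Numerator jωL = j·4.398; denominator R + jωL = 308 + j4.398.
Step 4 — H = 0.0002039 + j0.01428.
Step 5 — Magnitude: |H| = 0.01428 (-36.9 dB); phase: φ = 89.2°.

|H| = 0.01428 (-36.9 dB), φ = 89.2°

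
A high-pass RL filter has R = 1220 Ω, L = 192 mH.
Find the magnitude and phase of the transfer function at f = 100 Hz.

Step 1 — Angular frequency: ω = 2π·100 = 628.3 rad/s.
Step 2 — Transfer function: H(jω) = jωL/(R + jωL).
Step 3 — Numerator jωL = j·120.6; denominator R + jωL = 1220 + j120.6.
Step 4 — H = 0.009683 + j0.09793.
Step 5 — Magnitude: |H| = 0.0984 (-20.1 dB); phase: φ = 84.4°.

|H| = 0.0984 (-20.1 dB), φ = 84.4°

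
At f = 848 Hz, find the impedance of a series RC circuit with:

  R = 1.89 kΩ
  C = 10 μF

Step 1 — Angular frequency: ω = 2π·f = 2π·848 = 5328 rad/s.
Step 2 — Component impedances:
  R: Z = R = 1890 Ω
  C: Z = 1/(jωC) = -j/(ω·C) = 0 - j18.77 Ω
Step 3 — Series combination: Z_total = R + C = 1890 - j18.77 Ω = 1890∠-0.6° Ω.

Z = 1890 - j18.77 Ω = 1890∠-0.6° Ω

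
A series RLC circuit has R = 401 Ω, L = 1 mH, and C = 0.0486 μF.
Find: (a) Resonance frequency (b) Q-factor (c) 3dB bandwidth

Step 1 — Resonance: ω₀ = 1/√(LC) = 1/√(0.001·4.86e-08) = 1.434e+05 rad/s.
Step 2 — f₀ = ω₀/(2π) = 2.283e+04 Hz.
Step 3 — Series Q: Q = ω₀L/R = 1.434e+05·0.001/401 = 0.3577.
Step 4 — Bandwidth: Δω = ω₀/Q = 4.01e+05 rad/s; BW = Δω/(2π) = 6.382e+04 Hz.

(a) f₀ = 2.283e+04 Hz  (b) Q = 0.3577  (c) BW = 6.382e+04 Hz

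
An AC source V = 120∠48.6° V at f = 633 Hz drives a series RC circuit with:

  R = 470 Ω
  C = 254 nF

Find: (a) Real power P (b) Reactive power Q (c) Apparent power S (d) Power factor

Step 1 — Angular frequency: ω = 2π·f = 2π·633 = 3977 rad/s.
Step 2 — Component impedances:
  R: Z = R = 470 Ω
  C: Z = 1/(jωC) = -j/(ω·C) = 0 - j989.9 Ω
Step 3 — Series combination: Z_total = R + C = 470 - j989.9 Ω = 1096∠-64.6° Ω.
Step 4 — Source phasor: V = 120∠48.6° V = 79.36 + j90.01 V.
Step 5 — Current: I = V / Z = -0.04314 + j0.1007 A = 0.1095∠113.2° A.
Step 6 — Complex power: S = V·I* = 5.636 - j11.87 VA.
Step 7 — Real power: P = Re(S) = 5.636 W.
Step 8 — Reactive power: Q = Im(S) = -11.87 VAR.
Step 9 — Apparent power: |S| = 13.14 VA.
Step 10 — Power factor: PF = P/|S| = 0.4289 (leading).

(a) P = 5.636 W  (b) Q = -11.87 VAR  (c) S = 13.14 VA  (d) PF = 0.4289 (leading)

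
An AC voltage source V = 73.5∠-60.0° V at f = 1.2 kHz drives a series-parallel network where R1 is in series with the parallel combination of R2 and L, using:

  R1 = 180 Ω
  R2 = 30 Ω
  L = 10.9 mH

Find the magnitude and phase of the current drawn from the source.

Step 1 — Angular frequency: ω = 2π·f = 2π·1200 = 7540 rad/s.
Step 2 — Component impedances:
  R1: Z = R = 180 Ω
  R2: Z = R = 30 Ω
  L: Z = jωL = j·7540·0.0109 = 0 + j82.18 Ω
Step 3 — Parallel branch: R2 || L = 1/(1/R2 + 1/L) = 26.47 + j9.663 Ω.
Step 4 — Series with R1: Z_total = R1 + (R2 || L) = 206.5 + j9.663 Ω = 206.7∠2.7° Ω.
Step 5 — Source phasor: V = 73.5∠-60.0° V = 36.75 - j63.65 V.
Step 6 — Ohm's law: I = V / Z_total = (36.75 - j63.65) / (206.5 + j9.663) = 0.1632 - j0.3159 A.
Step 7 — Convert to polar: |I| = 0.3556 A, ∠I = -62.7°.

I = 0.3556∠-62.7° A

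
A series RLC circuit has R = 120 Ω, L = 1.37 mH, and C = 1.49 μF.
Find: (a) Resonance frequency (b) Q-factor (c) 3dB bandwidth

Step 1 — Resonance: ω₀ = 1/√(LC) = 1/√(0.00137·1.49e-06) = 2.213e+04 rad/s.
Step 2 — f₀ = ω₀/(2π) = 3523 Hz.
Step 3 — Series Q: Q = ω₀L/R = 2.213e+04·0.00137/120 = 0.2527.
Step 4 — Bandwidth: Δω = ω₀/Q = 8.759e+04 rad/s; BW = Δω/(2π) = 1.394e+04 Hz.

(a) f₀ = 3523 Hz  (b) Q = 0.2527  (c) BW = 1.394e+04 Hz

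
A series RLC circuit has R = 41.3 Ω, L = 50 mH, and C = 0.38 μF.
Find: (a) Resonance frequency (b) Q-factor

Step 1 — Resonance condition Im(Z)=0 gives ω₀ = 1/√(LC).
Step 2 — ω₀ = 1/√(0.05·3.8e-07) = 7255 rad/s.
Step 3 — f₀ = ω₀/(2π) = 1155 Hz.
Step 4 — Series Q: Q = ω₀L/R = 7255·0.05/41.3 = 8.783.

(a) f₀ = 1155 Hz  (b) Q = 8.783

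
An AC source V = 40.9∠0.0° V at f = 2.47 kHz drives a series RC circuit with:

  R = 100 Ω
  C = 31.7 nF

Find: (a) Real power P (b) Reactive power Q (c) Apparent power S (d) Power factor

Step 1 — Angular frequency: ω = 2π·f = 2π·2470 = 1.552e+04 rad/s.
Step 2 — Component impedances:
  R: Z = R = 100 Ω
  C: Z = 1/(jωC) = -j/(ω·C) = 0 - j2033 Ω
Step 3 — Series combination: Z_total = R + C = 100 - j2033 Ω = 2035∠-87.2° Ω.
Step 4 — Source phasor: V = 40.9∠0.0° V = 40.9 V.
Step 5 — Current: I = V / Z = 0.0009875 + j0.02007 A = 0.0201∠87.2° A.
Step 6 — Complex power: S = V·I* = 0.04039 - j0.821 VA.
Step 7 — Real power: P = Re(S) = 0.04039 W.
Step 8 — Reactive power: Q = Im(S) = -0.821 VAR.
Step 9 — Apparent power: |S| = 0.822 VA.
Step 10 — Power factor: PF = P/|S| = 0.04914 (leading).

(a) P = 0.04039 W  (b) Q = -0.821 VAR  (c) S = 0.822 VA  (d) PF = 0.04914 (leading)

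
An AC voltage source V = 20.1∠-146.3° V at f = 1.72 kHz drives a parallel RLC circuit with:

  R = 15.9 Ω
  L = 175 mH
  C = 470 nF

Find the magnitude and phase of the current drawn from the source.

Step 1 — Angular frequency: ω = 2π·f = 2π·1720 = 1.081e+04 rad/s.
Step 2 — Component impedances:
  R: Z = R = 15.9 Ω
  L: Z = jωL = j·1.081e+04·0.175 = 0 + j1891 Ω
  C: Z = 1/(jωC) = -j/(ω·C) = 0 - j196.9 Ω
Step 3 — Parallel combination: 1/Z_total = 1/R + 1/L + 1/C; Z_total = 15.82 - j1.144 Ω = 15.86∠-4.1° Ω.
Step 4 — Source phasor: V = 20.1∠-146.3° V = -16.72 - j11.15 V.
Step 5 — Ohm's law: I = V / Z_total = (-16.72 - j11.15) / (15.82 - j1.144) = -1.001 - j0.7775 A.
Step 6 — Convert to polar: |I| = 1.267 A, ∠I = -142.2°.

I = 1.267∠-142.2° A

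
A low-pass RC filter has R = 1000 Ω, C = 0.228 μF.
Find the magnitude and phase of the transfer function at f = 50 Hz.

Step 1 — Angular frequency: ω = 2π·50 = 314.2 rad/s.
Step 2 — Transfer function: H(jω) = 1/(1 + jωRC).
Step 3 — Denominator: 1 + jωRC = 1 + j·314.2·1000·2.28e-07 = 1 + j0.07163.
Step 4 — H = 0.9949 - j0.07126.
Step 5 — Magnitude: |H| = 0.9974 (-0.0 dB); phase: φ = -4.1°.

|H| = 0.9974 (-0.0 dB), φ = -4.1°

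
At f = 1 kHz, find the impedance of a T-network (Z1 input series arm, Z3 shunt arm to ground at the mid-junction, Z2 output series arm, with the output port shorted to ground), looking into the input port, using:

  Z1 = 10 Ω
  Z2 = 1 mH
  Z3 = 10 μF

Step 1 — Angular frequency: ω = 2π·f = 2π·1000 = 6283 rad/s.
Step 2 — Component impedances:
  Z1: Z = R = 10 Ω
  Z2: Z = jωL = j·6283·0.001 = 0 + j6.283 Ω
  Z3: Z = 1/(jωC) = -j/(ω·C) = 0 - j15.92 Ω
Step 3 — With the output port shorted to ground, the output series arm Z2 runs from the junction to ground; the shunt arm Z3 also runs from the junction to ground. They appear in parallel: Z3 || Z2 = 0 + j10.38 Ω.
Step 4 — Series with input arm Z1: Z_in = Z1 + (Z3 || Z2) = 10 + j10.38 Ω = 14.41∠46.1° Ω.

Z = 10 + j10.38 Ω = 14.41∠46.1° Ω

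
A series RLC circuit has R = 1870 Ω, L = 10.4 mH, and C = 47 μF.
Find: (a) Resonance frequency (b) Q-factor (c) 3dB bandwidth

Step 1 — Resonance condition Im(Z)=0 gives ω₀ = 1/√(LC).
Step 2 — ω₀ = 1/√(0.0104·4.7e-05) = 1430 rad/s.
Step 3 — f₀ = ω₀/(2π) = 227.6 Hz.
Step 4 — Series Q: Q = ω₀L/R = 1430·0.0104/1870 = 0.007955.
Step 5 — 3dB bandwidth: Δω = ω₀/Q = 1.798e+05 rad/s; BW = Δω/(2π) = 2.862e+04 Hz.

(a) f₀ = 227.6 Hz  (b) Q = 0.007955  (c) BW = 2.862e+04 Hz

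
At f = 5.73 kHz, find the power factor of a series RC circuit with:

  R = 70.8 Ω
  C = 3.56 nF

Step 1 — Angular frequency: ω = 2π·f = 2π·5730 = 3.6e+04 rad/s.
Step 2 — Component impedances:
  R: Z = R = 70.8 Ω
  C: Z = 1/(jωC) = -j/(ω·C) = 0 - j7802 Ω
Step 3 — Series combination: Z_total = R + C = 70.8 - j7802 Ω = 7802∠-89.5° Ω.
Step 4 — Power factor: PF = cos(φ) = Re(Z)/|Z| = 70.8/7802.5 = 0.009074.
Step 5 — Type: Im(Z) = -7802 ⇒ leading (phase φ = -89.5°).

PF = 0.009074 (leading, φ = -89.5°)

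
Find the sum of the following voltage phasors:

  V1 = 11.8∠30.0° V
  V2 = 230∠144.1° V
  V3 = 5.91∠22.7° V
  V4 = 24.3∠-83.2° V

Step 1 — Convert each phasor to rectangular form:
  V1 = 11.8·(cos(30.0°) + j·sin(30.0°)) = 10.22 + j5.9 V
  V2 = 230·(cos(144.1°) + j·sin(144.1°)) = -186.3 + j134.9 V
  V3 = 5.91·(cos(22.7°) + j·sin(22.7°)) = 5.452 + j2.281 V
  V4 = 24.3·(cos(-83.2°) + j·sin(-83.2°)) = 2.877 - j24.13 V
Step 2 — Sum components: V_total = -167.8 + j118.9 V.
Step 3 — Convert to polar: |V_total| = 205.6 V, ∠V_total = 144.7°.

V_total = 205.6∠144.7° V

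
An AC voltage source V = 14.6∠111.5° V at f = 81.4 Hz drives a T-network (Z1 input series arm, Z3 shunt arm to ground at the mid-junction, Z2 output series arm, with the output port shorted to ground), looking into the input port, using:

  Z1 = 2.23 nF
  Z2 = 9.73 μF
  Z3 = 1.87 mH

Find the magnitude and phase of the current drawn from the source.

Step 1 — Angular frequency: ω = 2π·f = 2π·81.4 = 511.5 rad/s.
Step 2 — Component impedances:
  Z1: Z = 1/(jωC) = -j/(ω·C) = 0 - j8.768e+05 Ω
  Z2: Z = 1/(jωC) = -j/(ω·C) = 0 - j200.9 Ω
  Z3: Z = jωL = j·511.5·0.00187 = 0 + j0.9564 Ω
Step 3 — With the output port shorted to ground, the output series arm Z2 runs from the junction to ground; the shunt arm Z3 also runs from the junction to ground. They appear in parallel: Z3 || Z2 = 0 + j0.961 Ω.
Step 4 — Series with input arm Z1: Z_in = Z1 + (Z3 || Z2) = 0 - j8.768e+05 Ω = 8.768e+05∠-90.0° Ω.
Step 5 — Source phasor: V = 14.6∠111.5° V = -5.351 + j13.58 V.
Step 6 — Ohm's law: I = V / Z_total = (-5.351 + j13.58) / (0 - j8.768e+05) = -1.549e-05 - j6.103e-06 A.
Step 7 — Convert to polar: |I| = 1.665e-05 A, ∠I = -158.5°.

I = 1.665e-05∠-158.5° A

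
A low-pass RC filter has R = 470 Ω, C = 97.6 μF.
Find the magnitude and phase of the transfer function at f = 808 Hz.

Step 1 — Angular frequency: ω = 2π·808 = 5077 rad/s.
Step 2 — Transfer function: H(jω) = 1/(1 + jωRC).
Step 3 — Denominator: 1 + jωRC = 1 + j·5077·470·9.76e-05 = 1 + j232.9.
Step 4 — H = 1.844e-05 - j0.004294.
Step 5 — Magnitude: |H| = 0.004294 (-47.3 dB); phase: φ = -89.8°.

|H| = 0.004294 (-47.3 dB), φ = -89.8°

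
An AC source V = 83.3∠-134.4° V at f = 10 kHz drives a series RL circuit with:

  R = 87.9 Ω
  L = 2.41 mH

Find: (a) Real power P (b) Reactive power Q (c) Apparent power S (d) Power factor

Step 1 — Angular frequency: ω = 2π·f = 2π·1e+04 = 6.283e+04 rad/s.
Step 2 — Component impedances:
  R: Z = R = 87.9 Ω
  L: Z = jωL = j·6.283e+04·0.00241 = 0 + j151.4 Ω
Step 3 — Series combination: Z_total = R + L = 87.9 + j151.4 Ω = 175.1∠59.9° Ω.
Step 4 — Source phasor: V = 83.3∠-134.4° V = -58.28 - j59.52 V.
Step 5 — Current: I = V / Z = -0.4611 + j0.1172 A = 0.4758∠165.7° A.
Step 6 — Complex power: S = V·I* = 19.9 + j34.27 VA.
Step 7 — Real power: P = Re(S) = 19.9 W.
Step 8 — Reactive power: Q = Im(S) = 34.27 VAR.
Step 9 — Apparent power: |S| = 39.63 VA.
Step 10 — Power factor: PF = P/|S| = 0.502 (lagging).

(a) P = 19.9 W  (b) Q = 34.27 VAR  (c) S = 39.63 VA  (d) PF = 0.502 (lagging)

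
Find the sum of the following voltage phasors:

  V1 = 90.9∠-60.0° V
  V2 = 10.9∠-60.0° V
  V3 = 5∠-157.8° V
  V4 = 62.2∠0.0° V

Step 1 — Convert each phasor to rectangular form:
  V1 = 90.9·(cos(-60.0°) + j·sin(-60.0°)) = 45.45 - j78.72 V
  V2 = 10.9·(cos(-60.0°) + j·sin(-60.0°)) = 5.45 - j9.44 V
  V3 = 5·(cos(-157.8°) + j·sin(-157.8°)) = -4.629 - j1.889 V
  V4 = 62.2·(cos(0.0°) + j·sin(0.0°)) = 62.2 V
Step 2 — Sum components: V_total = 108.5 - j90.05 V.
Step 3 — Convert to polar: |V_total| = 141 V, ∠V_total = -39.7°.

V_total = 141∠-39.7° V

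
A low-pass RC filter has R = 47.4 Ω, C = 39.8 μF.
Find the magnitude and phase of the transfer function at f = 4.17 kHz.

Step 1 — Angular frequency: ω = 2π·4170 = 2.62e+04 rad/s.
Step 2 — Transfer function: H(jω) = 1/(1 + jωRC).
Step 3 — Denominator: 1 + jωRC = 1 + j·2.62e+04·47.4·3.98e-05 = 1 + j49.43.
Step 4 — H = 0.0004091 - j0.02022.
Step 5 — Magnitude: |H| = 0.02023 (-33.9 dB); phase: φ = -88.8°.

|H| = 0.02023 (-33.9 dB), φ = -88.8°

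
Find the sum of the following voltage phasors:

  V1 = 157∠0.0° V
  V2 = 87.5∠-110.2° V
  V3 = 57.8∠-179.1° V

Step 1 — Convert each phasor to rectangular form:
  V1 = 157·(cos(0.0°) + j·sin(0.0°)) = 157 V
  V2 = 87.5·(cos(-110.2°) + j·sin(-110.2°)) = -30.21 - j82.12 V
  V3 = 57.8·(cos(-179.1°) + j·sin(-179.1°)) = -57.79 - j0.9079 V
Step 2 — Sum components: V_total = 68.99 - j83.03 V.
Step 3 — Convert to polar: |V_total| = 108 V, ∠V_total = -50.3°.

V_total = 108∠-50.3° V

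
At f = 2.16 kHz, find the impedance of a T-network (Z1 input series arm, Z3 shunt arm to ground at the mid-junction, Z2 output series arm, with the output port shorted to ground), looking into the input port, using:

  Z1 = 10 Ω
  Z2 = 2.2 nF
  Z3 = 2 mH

Step 1 — Angular frequency: ω = 2π·f = 2π·2160 = 1.357e+04 rad/s.
Step 2 — Component impedances:
  Z1: Z = R = 10 Ω
  Z2: Z = 1/(jωC) = -j/(ω·C) = 0 - j3.349e+04 Ω
  Z3: Z = jωL = j·1.357e+04·0.002 = 0 + j27.14 Ω
Step 3 — With the output port shorted to ground, the output series arm Z2 runs from the junction to ground; the shunt arm Z3 also runs from the junction to ground. They appear in parallel: Z3 || Z2 = 0 + j27.17 Ω.
Step 4 — Series with input arm Z1: Z_in = Z1 + (Z3 || Z2) = 10 + j27.17 Ω = 28.95∠69.8° Ω.

Z = 10 + j27.17 Ω = 28.95∠69.8° Ω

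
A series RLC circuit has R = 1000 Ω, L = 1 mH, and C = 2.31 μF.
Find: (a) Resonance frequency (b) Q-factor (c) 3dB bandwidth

Step 1 — Resonance condition Im(Z)=0 gives ω₀ = 1/√(LC).
Step 2 — ω₀ = 1/√(0.001·2.31e-06) = 2.081e+04 rad/s.
Step 3 — f₀ = ω₀/(2π) = 3311 Hz.
Step 4 — Series Q: Q = ω₀L/R = 2.081e+04·0.001/1000 = 0.02081.
Step 5 — 3dB bandwidth: Δω = ω₀/Q = 1e+06 rad/s; BW = Δω/(2π) = 1.592e+05 Hz.

(a) f₀ = 3311 Hz  (b) Q = 0.02081  (c) BW = 1.592e+05 Hz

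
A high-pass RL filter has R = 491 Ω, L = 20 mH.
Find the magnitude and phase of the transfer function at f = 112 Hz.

Step 1 — Angular frequency: ω = 2π·112 = 703.7 rad/s.
Step 2 — Transfer function: H(jω) = jωL/(R + jωL).
Step 3 — Numerator jωL = j·14.07; denominator R + jωL = 491 + j14.07.
Step 4 — H = 0.000821 + j0.02864.
Step 5 — Magnitude: |H| = 0.02865 (-30.9 dB); phase: φ = 88.4°.

|H| = 0.02865 (-30.9 dB), φ = 88.4°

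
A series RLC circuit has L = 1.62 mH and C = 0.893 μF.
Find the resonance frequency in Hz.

Step 1 — Resonance condition Im(Z)=0 gives ω₀ = 1/√(LC).
Step 2 — ω₀ = 1/√(0.00162·8.93e-07) = 2.629e+04 rad/s.
Step 3 — f₀ = ω₀/(2π) = 4184 Hz.

f₀ = 4184 Hz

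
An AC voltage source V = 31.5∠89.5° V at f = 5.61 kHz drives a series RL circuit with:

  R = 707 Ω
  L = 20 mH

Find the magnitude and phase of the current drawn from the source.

Step 1 — Angular frequency: ω = 2π·f = 2π·5610 = 3.525e+04 rad/s.
Step 2 — Component impedances:
  R: Z = R = 707 Ω
  L: Z = jωL = j·3.525e+04·0.02 = 0 + j705 Ω
Step 3 — Series combination: Z_total = R + L = 707 + j705 Ω = 998.4∠44.9° Ω.
Step 4 — Source phasor: V = 31.5∠89.5° V = 0.2749 + j31.5 V.
Step 5 — Ohm's law: I = V / Z_total = (0.2749 + j31.5) / (707 + j705) = 0.02247 + j0.02215 A.
Step 6 — Convert to polar: |I| = 0.03155 A, ∠I = 44.6°.

I = 0.03155∠44.6° A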